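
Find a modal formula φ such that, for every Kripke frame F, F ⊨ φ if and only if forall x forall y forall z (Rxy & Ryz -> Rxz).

The condition is transitivity. The 4 schema □q → □□q defines it.
Suppose □q→□□q is valid. Take Rxy, Ryz and set V(q)={w : Rxw}. Then □q at x, so □□q at x, so □q at y, so q at z, i.e. Rxz.

□q → □□q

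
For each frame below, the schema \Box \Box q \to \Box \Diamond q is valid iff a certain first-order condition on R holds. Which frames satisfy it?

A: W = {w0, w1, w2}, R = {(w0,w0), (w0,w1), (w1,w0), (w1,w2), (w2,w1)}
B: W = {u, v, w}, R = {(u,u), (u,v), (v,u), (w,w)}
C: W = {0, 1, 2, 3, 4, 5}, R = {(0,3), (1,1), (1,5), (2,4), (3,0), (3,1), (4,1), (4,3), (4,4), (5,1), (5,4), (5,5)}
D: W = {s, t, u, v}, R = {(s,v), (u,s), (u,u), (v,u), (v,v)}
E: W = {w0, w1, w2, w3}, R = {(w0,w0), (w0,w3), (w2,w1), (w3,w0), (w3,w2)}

This is the axiom for a generalized confluence (Geach) condition; its first-order frame correspondent is \forall x \forall z (xRz \to \exists w (x R^2 w \wedge zRw)).
A: condition met.
B: condition met.
C: condition met.
D: condition met.
E: fails — w2Rw1 but no w with w2R²w and w1Rw.
Valid on: A, B, C, D.

A, B, C, D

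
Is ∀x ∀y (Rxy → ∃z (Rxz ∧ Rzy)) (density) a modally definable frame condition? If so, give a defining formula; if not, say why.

Yes — defined by □□q → □q

This is a Sahlqvist condition; the C4 axiom □□q → □q defines it.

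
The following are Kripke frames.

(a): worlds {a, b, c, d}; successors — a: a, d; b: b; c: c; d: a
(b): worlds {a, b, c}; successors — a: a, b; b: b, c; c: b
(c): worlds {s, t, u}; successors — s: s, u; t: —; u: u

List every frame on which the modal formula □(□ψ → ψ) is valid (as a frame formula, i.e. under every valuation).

(c)

The schema corresponds to shift-reflexivity: ∀x ∀y (Rxy → Ryy).
(a): fails — Rad but not Rdd.
(b): fails — Rbc but not Rcc.
(c): condition met.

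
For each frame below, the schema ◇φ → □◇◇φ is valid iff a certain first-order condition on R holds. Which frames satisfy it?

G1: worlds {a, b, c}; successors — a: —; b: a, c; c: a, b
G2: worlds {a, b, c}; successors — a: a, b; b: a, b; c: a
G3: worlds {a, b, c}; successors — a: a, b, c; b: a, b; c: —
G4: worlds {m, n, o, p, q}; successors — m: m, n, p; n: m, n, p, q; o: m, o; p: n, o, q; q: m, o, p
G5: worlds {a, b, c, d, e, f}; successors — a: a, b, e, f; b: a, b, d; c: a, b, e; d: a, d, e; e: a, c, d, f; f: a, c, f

This is the axiom for a generalized confluence (Geach) condition; its first-order frame correspondent is ∀x ∀y ∀z ((xRy ∧ xRz) → ∃w (y = w ∧ zR²w)).
G1: fails — bRa, bRa but no w with a=w and aR²w.
G2: condition met.
G3: fails — aRa, aRc but no w with a=w and cR²w.
G4: fails — pRq, pRo but no w with q=w and oR²w.
G5: fails — eRd, eRf but no w with d=w and fR²w.

G2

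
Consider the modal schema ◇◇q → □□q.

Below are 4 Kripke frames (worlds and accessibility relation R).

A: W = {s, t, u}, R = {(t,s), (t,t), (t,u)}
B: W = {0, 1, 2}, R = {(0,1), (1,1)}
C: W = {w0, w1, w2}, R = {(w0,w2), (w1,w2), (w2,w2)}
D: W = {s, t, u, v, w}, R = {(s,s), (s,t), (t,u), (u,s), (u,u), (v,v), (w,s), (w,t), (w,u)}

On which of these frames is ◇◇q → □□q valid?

B, C

Frame correspondent (Sahlqvist): ∀x ∀y ∀z ((xR²y ∧ xR²z) → ∃w (y = w ∧ z = w)) — i.e. a generalized confluence (Geach) condition.
A: fails — tR²s, tR²t but s ≠ t.
B: condition met.
C: condition met.
D: fails — sR²s, sR²t but s ≠ t.
Valid on: B, C.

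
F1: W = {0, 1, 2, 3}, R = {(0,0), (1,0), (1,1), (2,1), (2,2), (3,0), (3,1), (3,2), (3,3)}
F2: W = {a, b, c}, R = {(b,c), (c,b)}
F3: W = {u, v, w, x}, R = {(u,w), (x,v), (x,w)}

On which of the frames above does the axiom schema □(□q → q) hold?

F1

This is the axiom for shift-reflexivity; its first-order frame correspondent is ∀x ∀y (Rxy → Ryy).
F1: holds.
F2: fails — Rbc but not Rcc.
F3: fails — Rxw but not Rww.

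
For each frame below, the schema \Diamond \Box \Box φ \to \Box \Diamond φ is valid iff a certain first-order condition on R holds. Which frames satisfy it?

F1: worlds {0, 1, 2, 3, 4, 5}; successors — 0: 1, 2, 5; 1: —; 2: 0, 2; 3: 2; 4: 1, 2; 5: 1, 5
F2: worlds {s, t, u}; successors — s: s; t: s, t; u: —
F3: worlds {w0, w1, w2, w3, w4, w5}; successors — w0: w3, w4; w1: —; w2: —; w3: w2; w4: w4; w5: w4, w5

F2

The schema corresponds to a generalized confluence (Geach) condition: \forall x \forall y \forall z ((xRy \wedge xRz) \to \exists w (y R^2 w \wedge zRw)).
F1: fails — 0R1, 0R1 but no w with 1R²w and 1Rw.
F2: satisfies the condition.
F3: fails — w0Rw3, w0Rw3 but no w with w3R²w and w3Rw.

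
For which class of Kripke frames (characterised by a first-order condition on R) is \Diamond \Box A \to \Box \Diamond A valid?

Suppose ◇□A→□◇A is valid. Take Rxy, Rxz and set V(A)={w : Ryw}. Then □A at y so ◇□A at x, so □◇A at x, so ◇A at z, giving w with Rzw and Ryw.
Conversely, on a frame with convergence the schema holds at every world under every valuation.
So the correspondent is convergence.

Convergence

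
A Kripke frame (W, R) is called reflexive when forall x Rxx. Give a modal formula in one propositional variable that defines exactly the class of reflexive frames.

This is reflexivity; the standard corresponding axiom is T: □ψ → ψ.
Suppose □ψ→ψ is valid. At any x set V(ψ)={w : Rxw}. Then □ψ holds at x, so ψ holds at x, i.e. Rxx.

□ψ → ψ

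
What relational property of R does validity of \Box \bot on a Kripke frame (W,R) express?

Emptiness of R

□⊥ is valid iff no world has any successor (otherwise □⊥ fails at any world with one).
Conversely, any frame satisfying \forall x \forall y \neg Rxy validates the schema.
So the correspondent is emptiness of R.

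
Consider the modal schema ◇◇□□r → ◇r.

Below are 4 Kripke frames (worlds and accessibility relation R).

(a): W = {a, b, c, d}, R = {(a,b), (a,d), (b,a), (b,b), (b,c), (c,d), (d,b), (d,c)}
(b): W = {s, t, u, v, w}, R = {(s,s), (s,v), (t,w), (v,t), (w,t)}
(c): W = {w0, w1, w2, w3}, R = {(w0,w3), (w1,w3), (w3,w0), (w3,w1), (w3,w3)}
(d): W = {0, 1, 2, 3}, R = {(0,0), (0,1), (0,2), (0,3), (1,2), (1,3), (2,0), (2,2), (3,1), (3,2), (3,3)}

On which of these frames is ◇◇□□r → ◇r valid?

This is the axiom for a generalized confluence (Geach) condition; its first-order frame correspondent is ∀x ∀y (xR²y → ∃w (yR²w ∧ xRw)).
(a): fails — cR²c but no w with cR²w and cRw.
(b): fails — sR²t but no w* with tR²w* and sRw*.
(c): holds.
(d): holds.

(c), (d)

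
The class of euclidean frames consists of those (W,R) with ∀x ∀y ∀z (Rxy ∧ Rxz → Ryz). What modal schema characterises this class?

This is the Euclidean property; the standard corresponding axiom is 5: ◇ψ → □◇ψ.
Suppose ◇ψ→□◇ψ is valid. Take Rxy, Rxz and set V(ψ)={y}. Then ◇ψ at x, so □◇ψ at x, so ◇ψ at z, so some w with Rzw has ψ; w=y, i.e. Rzy. By symmetry of the argument, Ryz.

◇ψ → □◇ψ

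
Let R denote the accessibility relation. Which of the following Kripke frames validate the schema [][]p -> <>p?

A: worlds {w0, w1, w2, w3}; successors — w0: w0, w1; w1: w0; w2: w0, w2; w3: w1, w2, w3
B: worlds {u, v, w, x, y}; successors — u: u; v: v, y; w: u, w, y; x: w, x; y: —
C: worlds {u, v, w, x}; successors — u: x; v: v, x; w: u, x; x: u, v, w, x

A, C

This is the axiom for a generalized confluence (Geach) condition; its first-order frame correspondent is forall x exists w (x R^2 w & xRw).
A: satisfies the condition.
B: fails — at y but no t with yR²t and yRt.
C: satisfies the condition.
Valid on: A, C.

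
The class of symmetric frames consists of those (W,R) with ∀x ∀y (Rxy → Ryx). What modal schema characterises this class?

This is symmetry; the standard corresponding axiom is B: q → □◇q.
Suppose q→□◇q is valid. Take Rxy and set V(q)={x}. Then q at x, so □◇q at x, so ◇q at y, so some z with Ryz has q; z=x, i.e. Ryx.

q → □◇q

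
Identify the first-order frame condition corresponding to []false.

Emptiness of R

This schema is the Ver axiom.
It corresponds to emptiness of R: forall x forall y ~Rxy.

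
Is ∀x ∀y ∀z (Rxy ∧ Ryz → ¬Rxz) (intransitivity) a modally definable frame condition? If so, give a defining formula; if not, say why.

Modal frame validity is preserved under surjective bounded morphisms.
The 3-cycle (worlds a,b,c with a→b→c→a) is intransitive. Mapping every world to a single reflexive point • is a surjective bounded morphism; the reflexive point is not intransitive (R••∧R•• but R••).
So no modal formula (or set of formulas) defines exactly the intransitive frames.

Not definable by any modal formula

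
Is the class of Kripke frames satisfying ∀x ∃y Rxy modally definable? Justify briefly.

Yes: it is seriality, defined by the D schema □q → ◇q.
Suppose □q→◇q is valid. At any x set V(q)=W. Then □q at x, so ◇q at x, so x has a successor.

Yes, by □q → ◇q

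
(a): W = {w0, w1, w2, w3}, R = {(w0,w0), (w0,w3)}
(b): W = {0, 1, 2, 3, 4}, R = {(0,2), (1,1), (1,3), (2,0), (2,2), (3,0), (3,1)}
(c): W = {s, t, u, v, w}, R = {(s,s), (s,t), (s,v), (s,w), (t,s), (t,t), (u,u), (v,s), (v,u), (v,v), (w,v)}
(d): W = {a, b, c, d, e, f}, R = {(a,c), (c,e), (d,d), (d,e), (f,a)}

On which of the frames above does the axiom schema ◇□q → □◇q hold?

none

Frame correspondent (Sahlqvist): ∀x ∀y ∀z (Rxy ∧ Rxz → ∃w (Ryw ∧ Rzw)) — i.e. convergence.
(a): fails — Rw0w0 and Rw0w3 but w0 and w3 have no common successor.
(b): fails — R31 and R30 but 1 and 0 have no common successor.
(c): fails — Rsw and Rst but w and t have no common successor.
(d): fails — Rce and Rce but e and e have no common successor.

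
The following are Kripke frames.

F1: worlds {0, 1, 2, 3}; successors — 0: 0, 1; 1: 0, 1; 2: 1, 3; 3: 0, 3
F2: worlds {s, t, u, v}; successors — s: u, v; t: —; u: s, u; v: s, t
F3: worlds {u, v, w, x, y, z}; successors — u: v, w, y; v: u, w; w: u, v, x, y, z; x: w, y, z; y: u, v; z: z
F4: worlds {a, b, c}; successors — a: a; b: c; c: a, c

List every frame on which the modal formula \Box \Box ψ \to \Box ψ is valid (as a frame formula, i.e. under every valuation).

F1, F4

This is the axiom for density; its first-order frame correspondent is \forall x \forall y (Rxy \to \exists z (Rxz \wedge Rzy)).
F1: ✓.
F2: fails — Rvt but no z with Rvz and Rzt.
F3: fails — Rxw but no t with Rxt and Rtw.
F4: ✓.
Valid on: F1, F4.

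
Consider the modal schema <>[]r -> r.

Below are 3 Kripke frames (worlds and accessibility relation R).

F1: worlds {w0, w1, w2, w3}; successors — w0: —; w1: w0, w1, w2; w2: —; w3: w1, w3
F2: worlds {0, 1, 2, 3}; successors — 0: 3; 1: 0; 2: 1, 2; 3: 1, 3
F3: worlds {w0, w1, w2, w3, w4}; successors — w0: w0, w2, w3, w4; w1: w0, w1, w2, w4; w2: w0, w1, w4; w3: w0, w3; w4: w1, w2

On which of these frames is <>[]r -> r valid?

none

The schema corresponds to symmetry: forall x forall y (Rxy -> Ryx).
F1: fails — Rw1w2 but not Rw2w1.
F2: fails — R10 but not R01.
F3: fails — Rw1w0 but not Rw0w1.
Valid on no frame.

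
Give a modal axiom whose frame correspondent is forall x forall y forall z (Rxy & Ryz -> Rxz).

A defining formula is □ψ → □□ψ (the 4 axiom).
Suppose □ψ→□□ψ is valid. Take Rxy, Ryz and set V(ψ)={w : Rxw}. Then □ψ at x, so □□ψ at x, so □ψ at y, so ψ at z, i.e. Rxz.

□ψ → □□ψ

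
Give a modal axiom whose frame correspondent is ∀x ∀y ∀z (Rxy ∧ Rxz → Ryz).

This is the Euclidean property; the standard corresponding axiom is 5: ◇r → □◇r.
Suppose ◇r→□◇r is valid. Take Rxy, Rxz and set V(r)={y}. Then ◇r at x, so □◇r at x, so ◇r at z, so some w with Rzw has r; w=y, i.e. Rzy. By symmetry of the argument, Ryz.

◇r → □◇r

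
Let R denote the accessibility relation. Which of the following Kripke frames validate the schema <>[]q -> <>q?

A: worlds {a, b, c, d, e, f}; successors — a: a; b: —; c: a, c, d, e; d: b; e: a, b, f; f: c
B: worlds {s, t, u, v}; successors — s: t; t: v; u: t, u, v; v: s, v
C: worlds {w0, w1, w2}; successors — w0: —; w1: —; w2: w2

C

This is the axiom for a generalized confluence (Geach) condition; its first-order frame correspondent is forall x forall y (xRy -> exists w (yRw & xRw)).
A: fails — cRd but no w with dRw and cRw.
B: fails — sRt but no w with tRw and sRw.
C: ✓.
Valid on: C.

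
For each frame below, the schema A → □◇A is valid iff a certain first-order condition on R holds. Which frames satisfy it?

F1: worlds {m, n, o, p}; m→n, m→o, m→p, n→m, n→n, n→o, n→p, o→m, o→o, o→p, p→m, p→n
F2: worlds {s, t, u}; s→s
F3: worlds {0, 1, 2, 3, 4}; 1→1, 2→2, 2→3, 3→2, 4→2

F2

Frame correspondent (Sahlqvist): ∀x ∀y (Rxy → Ryx) — i.e. symmetry.
F1: fails — Rop but not Rpo.
F2: holds.
F3: fails — R42 but not R24.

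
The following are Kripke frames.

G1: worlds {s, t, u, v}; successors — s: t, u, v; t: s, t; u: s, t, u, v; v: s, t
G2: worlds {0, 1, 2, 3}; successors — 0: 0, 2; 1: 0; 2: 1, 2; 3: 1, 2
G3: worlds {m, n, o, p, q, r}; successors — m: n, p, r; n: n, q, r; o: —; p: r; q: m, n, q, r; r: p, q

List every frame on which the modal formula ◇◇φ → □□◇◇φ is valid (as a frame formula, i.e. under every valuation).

G1

The schema corresponds to a generalized confluence (Geach) condition: ∀x ∀y ∀z ((xR²y ∧ xR²z) → ∃w (y = w ∧ zR²w)).
G1: holds.
G2: fails — 0R²1, 0R²1 but no w with 1=w and 1R²w.
G3: fails — mR²n, mR²p but no w with n=w and pR²w.
Valid on: G1.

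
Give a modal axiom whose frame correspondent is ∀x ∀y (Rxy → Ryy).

□(□p → p)

This is shift-reflexivity; the standard corresponding axiom is T□: □(□p → p).
Suppose □(□p→p) is valid. Take Rxy and set V(p)={w : Ryw}. Then at y, □p holds; since □(□p→p) at x, □p→p at y, so p at y, i.e. Ryy.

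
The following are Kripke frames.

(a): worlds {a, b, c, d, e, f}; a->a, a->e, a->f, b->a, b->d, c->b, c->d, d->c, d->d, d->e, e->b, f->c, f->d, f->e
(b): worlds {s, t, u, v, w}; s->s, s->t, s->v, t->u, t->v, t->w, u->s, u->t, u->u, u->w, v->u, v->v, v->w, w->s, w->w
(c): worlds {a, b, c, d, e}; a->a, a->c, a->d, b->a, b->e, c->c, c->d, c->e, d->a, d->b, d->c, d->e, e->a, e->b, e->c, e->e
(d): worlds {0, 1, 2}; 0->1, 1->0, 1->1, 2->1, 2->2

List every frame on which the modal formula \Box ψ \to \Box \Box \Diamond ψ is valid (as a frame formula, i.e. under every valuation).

(b), (c), (d)

The schema corresponds to a generalized confluence (Geach) condition: \forall x \forall z (x R^2 z \to \exists w (xRw \wedge zRw)).
(a): fails — aR²c but no w with aRw and cRw.
(b): ✓.
(c): ✓.
(d): ✓.
Valid on: (b), (c), (d).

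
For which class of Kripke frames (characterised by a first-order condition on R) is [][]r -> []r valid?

density: forall x forall y (Rxy -> exists z (Rxz & Rzy))

Suppose □□r→□r is valid. Take Rxy and set V(r)={w : xR²w}. Then □□r at x, so □r at x, so r at y, i.e. ∃z(Rxz∧Rzy).
Conversely, any frame satisfying forall x forall y (Rxy -> exists z (Rxz & Rzy)) validates the schema.
So the correspondent is density.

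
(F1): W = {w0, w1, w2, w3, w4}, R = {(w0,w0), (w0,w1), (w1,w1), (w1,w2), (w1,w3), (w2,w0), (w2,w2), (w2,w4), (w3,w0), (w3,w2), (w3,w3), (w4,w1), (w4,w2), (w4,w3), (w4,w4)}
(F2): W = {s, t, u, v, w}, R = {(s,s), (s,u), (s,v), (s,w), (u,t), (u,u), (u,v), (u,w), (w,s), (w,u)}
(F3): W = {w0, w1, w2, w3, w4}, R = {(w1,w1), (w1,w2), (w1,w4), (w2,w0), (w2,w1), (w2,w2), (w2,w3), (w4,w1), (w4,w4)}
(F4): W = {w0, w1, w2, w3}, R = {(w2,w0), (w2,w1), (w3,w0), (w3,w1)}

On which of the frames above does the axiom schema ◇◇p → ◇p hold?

(F4)

The schema corresponds to a generalized confluence (Geach) condition: ∀x ∀y (xR²y → ∃w (y = w ∧ xRw)).
(F1): fails — w0R²w2 but no w with w2=w and w0Rw.
(F2): fails — sR²t but no w* with t=w* and sRw*.
(F3): fails — w1R²w0 but no w with w0=w and w1Rw.
(F4): holds.
Valid on: (F4).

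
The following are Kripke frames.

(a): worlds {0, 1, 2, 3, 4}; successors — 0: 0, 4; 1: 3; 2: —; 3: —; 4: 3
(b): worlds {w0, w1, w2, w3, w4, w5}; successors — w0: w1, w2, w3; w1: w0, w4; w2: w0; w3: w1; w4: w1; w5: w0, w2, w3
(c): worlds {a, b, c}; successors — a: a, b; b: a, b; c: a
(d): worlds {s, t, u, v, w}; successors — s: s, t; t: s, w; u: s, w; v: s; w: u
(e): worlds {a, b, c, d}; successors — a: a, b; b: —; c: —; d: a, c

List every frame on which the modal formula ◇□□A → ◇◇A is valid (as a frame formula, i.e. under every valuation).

This is the axiom for a generalized confluence (Geach) condition; its first-order frame correspondent is ∀x ∀y (xRy → ∃w (yR²w ∧ xR²w)).
(a): fails — 0R4 but no w with 4R²w and 0R²w.
(b): fails — w1Rw4 but no w with w4R²w and w1R²w.
(c): ✓.
(d): ✓.
(e): fails — aRb but no w with bR²w and aR²w.

(c), (d)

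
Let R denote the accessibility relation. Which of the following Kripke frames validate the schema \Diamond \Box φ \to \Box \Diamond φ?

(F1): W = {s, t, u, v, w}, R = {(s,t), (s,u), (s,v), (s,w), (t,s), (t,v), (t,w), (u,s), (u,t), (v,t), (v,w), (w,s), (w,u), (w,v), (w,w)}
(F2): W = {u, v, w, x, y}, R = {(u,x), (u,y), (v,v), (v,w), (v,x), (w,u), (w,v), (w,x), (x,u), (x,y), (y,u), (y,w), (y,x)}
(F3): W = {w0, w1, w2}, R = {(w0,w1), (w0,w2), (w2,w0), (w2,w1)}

The schema corresponds to convergence: \forall x \forall y \forall z (Rxy \wedge Rxz \to \exists w (Ryw \wedge Rzw)).
(F1): ✓.
(F2): fails — Rvv and Rvx but v and x have no common successor.
(F3): fails — Rw0w1 and Rw0w1 but w1 and w1 have no common successor.
Valid on: (F1).

(F1)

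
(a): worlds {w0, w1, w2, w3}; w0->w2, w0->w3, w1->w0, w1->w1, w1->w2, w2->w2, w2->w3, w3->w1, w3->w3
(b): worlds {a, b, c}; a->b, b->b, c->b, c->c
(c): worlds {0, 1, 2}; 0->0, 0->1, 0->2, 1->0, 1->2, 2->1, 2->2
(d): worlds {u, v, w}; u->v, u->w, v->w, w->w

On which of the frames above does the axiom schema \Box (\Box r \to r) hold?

Frame correspondent (Sahlqvist): \forall x \forall y (Rxy \to Ryy) — i.e. shift-reflexivity.
(a): fails — Rw1w0 but not Rw0w0.
(b): ✓.
(c): fails — R01 but not R11.
(d): fails — Ruv but not Rvv.

(b)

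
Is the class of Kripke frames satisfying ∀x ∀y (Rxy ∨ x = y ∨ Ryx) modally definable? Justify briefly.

Not definable by any modal formula

Modal frame validity is preserved under disjoint unions.
Take 4 disjoint single-world reflexive frames: each is trivially connected, but their disjoint union has 4 worlds with no edge between distinct components, so it is not connected.
Hence connectedness of R is not modally definable.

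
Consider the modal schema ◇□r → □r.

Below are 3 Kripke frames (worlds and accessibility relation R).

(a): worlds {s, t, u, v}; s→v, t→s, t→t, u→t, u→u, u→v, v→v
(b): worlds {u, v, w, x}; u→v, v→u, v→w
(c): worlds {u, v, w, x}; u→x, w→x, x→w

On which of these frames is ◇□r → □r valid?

Frame correspondent (Sahlqvist): ∀x ∀y ∀z (Rxy ∧ Rxz → Ryz) — i.e. the Euclidean property.
(a): fails — Rts and Rts but not Rss.
(b): fails — Ruv and Ruv but not Rvv.
(c): fails — Rux and Rux but not Rxx.
Valid on no frame.

none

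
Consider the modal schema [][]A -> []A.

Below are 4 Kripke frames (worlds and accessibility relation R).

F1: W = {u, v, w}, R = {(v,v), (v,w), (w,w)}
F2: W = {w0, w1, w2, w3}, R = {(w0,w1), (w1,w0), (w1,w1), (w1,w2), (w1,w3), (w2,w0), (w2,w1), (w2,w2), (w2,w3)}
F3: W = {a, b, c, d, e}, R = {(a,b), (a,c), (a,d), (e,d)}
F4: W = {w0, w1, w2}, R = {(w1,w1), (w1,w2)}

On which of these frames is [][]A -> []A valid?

F1, F2, F4

The schema corresponds to density: forall x forall y (Rxy -> exists z (Rxz & Rzy)).
F1: ✓.
F2: ✓.
F3: fails — Rac but no z with Raz and Rzc.
F4: ✓.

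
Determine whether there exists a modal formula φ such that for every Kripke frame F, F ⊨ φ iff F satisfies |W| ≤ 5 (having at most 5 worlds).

Not modally definable

Modal frame validity is preserved under disjoint unions.
Any modal formula valid on each of 6 disjoint one-world frames is valid on their disjoint union (validity is preserved under disjoint unions). Each one-world frame has |W|=1≤5, but the union has |W|=6.
Hence having at most 5 worlds is not modally definable.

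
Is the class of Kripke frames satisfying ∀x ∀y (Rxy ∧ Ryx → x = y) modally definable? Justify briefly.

No

Any modally definable frame class is closed under surjective bounded morphisms.
The 4-cycle (worlds 0,1,2,3 with 0→1→2→3→0) is antisymmetric. Sending even-indexed worlds to a and odd-indexed worlds to b is a surjective bounded morphism onto the two-world frame with a↔b, which is not antisymmetric.
So the class is not modally definable.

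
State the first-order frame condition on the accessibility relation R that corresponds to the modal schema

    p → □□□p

∀x ∀z (xR³z → ∃w (x = w ∧ z = w))

This is a Sahlqvist (Geach-type) schema ◇^0□^0p → □^3◇^0p.
First-order correspondent: ∀x ∀z (xR³z → ∃w (x = w ∧ z = w)).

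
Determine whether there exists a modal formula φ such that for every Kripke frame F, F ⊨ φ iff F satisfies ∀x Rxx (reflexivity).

Definable; □p → p defines it

Yes: it is reflexivity, defined by the T schema □p → p.
Suppose □p→p is valid. At any x set V(p)={w : Rxw}. Then □p holds at x, so p holds at x, i.e. Rxx.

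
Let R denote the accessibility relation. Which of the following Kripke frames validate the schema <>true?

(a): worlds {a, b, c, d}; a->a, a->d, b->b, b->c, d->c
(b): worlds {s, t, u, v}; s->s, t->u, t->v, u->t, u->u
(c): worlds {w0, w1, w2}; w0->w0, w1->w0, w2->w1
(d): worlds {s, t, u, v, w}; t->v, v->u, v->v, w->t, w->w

Frame correspondent (Sahlqvist): forall x exists y Rxy — i.e. seriality.
(a): fails — world c has no successor.
(b): fails — world v has no successor.
(c): ✓.
(d): fails — world s has no successor.

(c)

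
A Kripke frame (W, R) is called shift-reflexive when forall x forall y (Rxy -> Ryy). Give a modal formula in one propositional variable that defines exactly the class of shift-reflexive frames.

□(□ψ → ψ)

This is shift-reflexivity; the standard corresponding axiom is T□: □(□ψ → ψ).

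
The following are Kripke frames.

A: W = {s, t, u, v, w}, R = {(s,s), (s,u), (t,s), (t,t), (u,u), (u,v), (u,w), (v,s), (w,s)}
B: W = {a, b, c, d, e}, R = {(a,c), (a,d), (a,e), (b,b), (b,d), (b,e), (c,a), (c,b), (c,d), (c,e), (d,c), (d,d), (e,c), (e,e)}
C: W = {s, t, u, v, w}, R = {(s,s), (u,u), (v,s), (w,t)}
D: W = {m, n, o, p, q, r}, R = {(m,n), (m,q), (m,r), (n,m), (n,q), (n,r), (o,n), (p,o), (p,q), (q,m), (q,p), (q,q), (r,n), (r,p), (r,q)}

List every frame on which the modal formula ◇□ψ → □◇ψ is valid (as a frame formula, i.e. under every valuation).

B

This is the axiom for convergence; its first-order frame correspondent is ∀x ∀y ∀z (Rxy ∧ Rxz → ∃w (Ryw ∧ Rzw)).
A: fails — Ruv and Ruu but v and u have no common successor.
B: ✓.
C: fails — Rwt and Rwt but t and t have no common successor.
D: fails — Rpo and Rpq but o and q have no common successor.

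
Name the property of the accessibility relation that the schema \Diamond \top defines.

◇⊤ holds at w iff w has a successor, so frame-validity of ◇⊤ is exactly seriality. Equivalently via □A → ◇A:
Suppose □A→◇A is valid. At any x set V(A)=W. Then □A at x, so ◇A at x, so x has a successor.
The converse is a direct semantic check.
Frame condition: \forall x \exists y Rxy.

seriality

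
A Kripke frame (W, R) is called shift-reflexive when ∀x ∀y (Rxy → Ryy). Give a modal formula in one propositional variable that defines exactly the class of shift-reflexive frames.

□(□ψ → ψ)

A defining formula is □(□ψ → ψ) (the T□ axiom).
Suppose □(□ψ→ψ) is valid. Take Rxy and set V(ψ)={w : Ryw}. Then at y, □ψ holds; since □(□ψ→ψ) at x, □ψ→ψ at y, so ψ at y, i.e. Ryy.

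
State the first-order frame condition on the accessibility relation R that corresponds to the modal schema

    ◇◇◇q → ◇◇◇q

This is a Sahlqvist (Geach-type) schema ◇^3□^0q → □^0◇^3q.
Minimal-valuation argument: fix x; take any y with xR^3y and any z with xR^0z. Set V(q) to the set of worlds R-reachable from y in exactly 0 steps. Then □^0q holds at y, so the antecedent holds at x; validity forces ◇^3q at z, giving a w with zR^3w and yR^0w.
First-order correspondent: ∀x ∀y (xR³y → ∃w (y = w ∧ xR³w)).

∀x ∀y (xR³y → ∃w (y = w ∧ xR³w))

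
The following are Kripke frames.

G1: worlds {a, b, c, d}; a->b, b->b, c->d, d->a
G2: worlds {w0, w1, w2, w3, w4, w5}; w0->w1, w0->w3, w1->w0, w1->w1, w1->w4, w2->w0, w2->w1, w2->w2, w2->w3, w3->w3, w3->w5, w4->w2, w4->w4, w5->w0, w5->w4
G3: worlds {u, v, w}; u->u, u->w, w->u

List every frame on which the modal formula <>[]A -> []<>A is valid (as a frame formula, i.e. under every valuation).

The schema corresponds to convergence: forall x forall y forall z (Rxy & Rxz -> exists w (Ryw & Rzw)).
G1: satisfies the condition.
G2: fails — Rw0w1 and Rw0w3 but w1 and w3 have no common successor.
G3: satisfies the condition.
Valid on: G1, G3.

G1, G3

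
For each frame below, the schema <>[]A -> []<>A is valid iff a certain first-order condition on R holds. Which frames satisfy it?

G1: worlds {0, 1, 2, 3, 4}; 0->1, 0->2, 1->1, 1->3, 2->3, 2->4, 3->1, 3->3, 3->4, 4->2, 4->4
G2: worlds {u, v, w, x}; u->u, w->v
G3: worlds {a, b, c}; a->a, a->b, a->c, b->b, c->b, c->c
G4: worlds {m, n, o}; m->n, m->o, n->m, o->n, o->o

The schema corresponds to convergence: forall x forall y forall z (Rxy & Rxz -> exists w (Ryw & Rzw)).
G1: fails — R34 and R31 but 4 and 1 have no common successor.
G2: fails — Rwv and Rwv but v and v have no common successor.
G3: ✓.
G4: fails — Rmo and Rmn but o and n have no common successor.

G3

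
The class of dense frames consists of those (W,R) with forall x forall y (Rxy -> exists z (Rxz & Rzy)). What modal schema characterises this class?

The condition is density. The C4 schema □□q → □q defines it.
Suppose □□q→□q is valid. Take Rxy and set V(q)={w : xR²w}. Then □□q at x, so □q at x, so q at y, i.e. ∃z(Rxz∧Rzy).

□□q → □q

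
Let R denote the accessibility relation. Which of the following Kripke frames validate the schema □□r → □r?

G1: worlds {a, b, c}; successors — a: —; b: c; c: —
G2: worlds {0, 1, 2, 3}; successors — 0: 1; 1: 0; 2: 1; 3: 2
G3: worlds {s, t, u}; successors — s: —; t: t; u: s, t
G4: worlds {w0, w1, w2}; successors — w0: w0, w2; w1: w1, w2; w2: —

G4

The schema corresponds to density: ∀x ∀y (Rxy → ∃z (Rxz ∧ Rzy)).
G1: fails — Rbc but no z with Rbz and Rzc.
G2: fails — R01 but no z with R0z and Rz1.
G3: fails — Rus but no z with Ruz and Rzs.
G4: ✓.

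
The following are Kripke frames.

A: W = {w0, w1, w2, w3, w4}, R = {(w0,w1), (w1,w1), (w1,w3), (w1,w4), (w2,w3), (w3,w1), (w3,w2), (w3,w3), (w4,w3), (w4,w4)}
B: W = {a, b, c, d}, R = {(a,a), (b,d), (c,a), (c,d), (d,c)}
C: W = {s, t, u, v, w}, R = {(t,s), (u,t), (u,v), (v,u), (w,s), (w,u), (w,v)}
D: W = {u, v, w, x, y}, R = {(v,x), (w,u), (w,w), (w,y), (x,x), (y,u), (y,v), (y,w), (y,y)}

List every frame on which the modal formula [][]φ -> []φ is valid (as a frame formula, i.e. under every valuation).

This is the axiom for density; its first-order frame correspondent is forall x forall y (Rxy -> exists z (Rxz & Rzy)).
A: ✓.
B: fails — Rcd but no z with Rcz and Rzd.
C: fails — Ruv but no z with Ruz and Rzv.
D: ✓.
Valid on: A, D.

A, D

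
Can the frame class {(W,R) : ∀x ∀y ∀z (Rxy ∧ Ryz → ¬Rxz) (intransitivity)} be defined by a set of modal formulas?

If a class were modally definable it would be closed under surjective bounded morphisms (Goldblatt–Thomason).
The 7-cycle (worlds a,b,c,d,e,f,g with a→b→c→d→e→f→g→a) is intransitive. Mapping every world to a single reflexive point • is a surjective bounded morphism; the reflexive point is not intransitive (R••∧R•• but R••).
So no modal formula (or set of formulas) defines exactly the intransitive frames.

Not modally definable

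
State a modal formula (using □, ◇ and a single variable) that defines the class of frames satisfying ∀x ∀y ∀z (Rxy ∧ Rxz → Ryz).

The condition is the Euclidean property. The 5 schema ◇q → □◇q defines it.
Suppose ◇q→□◇q is valid. Take Rxy, Rxz and set V(q)={y}. Then ◇q at x, so □◇q at x, so ◇q at z, so some w with Rzw has q; w=y, i.e. Rzy. By symmetry of the argument, Ryz.

◇q → □◇q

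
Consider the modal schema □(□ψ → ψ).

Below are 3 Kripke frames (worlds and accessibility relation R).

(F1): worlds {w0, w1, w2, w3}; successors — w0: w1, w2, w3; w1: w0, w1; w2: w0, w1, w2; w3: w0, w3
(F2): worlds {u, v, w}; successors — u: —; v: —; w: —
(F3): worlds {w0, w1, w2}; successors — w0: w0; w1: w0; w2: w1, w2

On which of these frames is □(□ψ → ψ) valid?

(F2)

Frame correspondent (Sahlqvist): ∀x ∀y (Rxy → Ryy) — i.e. shift-reflexivity.
(F1): fails — Rw1w0 but not Rw0w0.
(F2): ✓.
(F3): fails — Rw2w1 but not Rw1w1.
Valid on: (F2).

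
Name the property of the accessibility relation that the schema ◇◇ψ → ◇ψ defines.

Equivalently (dual form): □ψ → □□ψ.
Suppose □ψ→□□ψ is valid. Take Rxy, Ryz and set V(ψ)={w : Rxw}. Then □ψ at x, so □□ψ at x, so □ψ at y, so ψ at z, i.e. Rxz.

transitivity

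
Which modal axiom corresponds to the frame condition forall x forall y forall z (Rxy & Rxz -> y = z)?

◇ψ → □ψ

A defining formula is ◇ψ → □ψ (the CD axiom).
Suppose ◇ψ→□ψ is valid. Take Rxy, Rxz and set V(ψ)={y}. Then ◇ψ at x, so □ψ at x, so ψ at z, i.e. z=y.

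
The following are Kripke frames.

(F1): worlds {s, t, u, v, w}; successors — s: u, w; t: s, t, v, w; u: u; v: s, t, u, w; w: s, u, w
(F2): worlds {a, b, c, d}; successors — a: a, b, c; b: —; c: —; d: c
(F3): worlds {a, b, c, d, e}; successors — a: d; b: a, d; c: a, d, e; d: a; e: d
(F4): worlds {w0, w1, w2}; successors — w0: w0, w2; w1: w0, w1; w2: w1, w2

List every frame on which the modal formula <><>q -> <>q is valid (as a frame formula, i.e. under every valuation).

(F2)

Frame correspondent (Sahlqvist): forall x forall y forall z (Rxy & Ryz -> Rxz) — i.e. transitivity.
(F1): fails — Rtv and Rvu but not Rtu.
(F2): ✓.
(F3): fails — Red and Rda but not Rea.
(F4): fails — Rw1w0 and Rw0w2 but not Rw1w2.
Valid on: (F2).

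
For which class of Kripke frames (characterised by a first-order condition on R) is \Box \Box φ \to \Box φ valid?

density: \forall x \forall y (Rxy \to \exists z (Rxz \wedge Rzy))

This schema is the C4 axiom.
Its frame correspondent is density — \forall x \forall y (Rxy \to \exists z (Rxz \wedge Rzy)).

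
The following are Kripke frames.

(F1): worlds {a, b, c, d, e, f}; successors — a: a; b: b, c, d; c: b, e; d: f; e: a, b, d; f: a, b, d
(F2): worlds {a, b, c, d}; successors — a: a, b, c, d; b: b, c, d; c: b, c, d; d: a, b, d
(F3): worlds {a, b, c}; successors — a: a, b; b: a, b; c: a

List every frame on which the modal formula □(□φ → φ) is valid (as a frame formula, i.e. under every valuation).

The schema corresponds to shift-reflexivity: ∀x ∀y (Rxy → Ryy).
(F1): fails — Rbc but not Rcc.
(F2): satisfies the condition.
(F3): satisfies the condition.
Valid on: (F2), (F3).

(F2), (F3)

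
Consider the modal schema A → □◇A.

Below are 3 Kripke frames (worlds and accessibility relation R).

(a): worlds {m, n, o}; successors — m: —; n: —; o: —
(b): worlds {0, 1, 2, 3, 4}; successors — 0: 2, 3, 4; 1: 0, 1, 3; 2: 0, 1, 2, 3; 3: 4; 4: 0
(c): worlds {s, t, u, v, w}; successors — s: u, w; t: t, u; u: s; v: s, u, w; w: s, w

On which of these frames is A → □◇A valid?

(a)

This is the axiom for symmetry; its first-order frame correspondent is ∀x ∀y (Rxy → Ryx).
(a): satisfies the condition.
(b): fails — R10 but not R01.
(c): fails — Rvw but not Rwv.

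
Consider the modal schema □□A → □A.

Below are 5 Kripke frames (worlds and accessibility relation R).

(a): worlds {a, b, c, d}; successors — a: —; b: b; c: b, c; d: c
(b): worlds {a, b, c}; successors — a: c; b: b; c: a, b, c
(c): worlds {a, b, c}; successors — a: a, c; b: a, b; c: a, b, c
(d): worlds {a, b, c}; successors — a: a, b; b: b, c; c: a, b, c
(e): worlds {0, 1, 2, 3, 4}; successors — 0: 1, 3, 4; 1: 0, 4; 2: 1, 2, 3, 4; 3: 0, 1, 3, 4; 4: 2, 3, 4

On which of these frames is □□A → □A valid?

(a), (b), (c), (d)

This is the axiom for density; its first-order frame correspondent is ∀x ∀y (Rxy → ∃z (Rxz ∧ Rzy)).
(a): holds.
(b): holds.
(c): holds.
(d): holds.
(e): fails — R10 but no z with R1z and Rz0.
Valid on: (a), (b), (c), (d).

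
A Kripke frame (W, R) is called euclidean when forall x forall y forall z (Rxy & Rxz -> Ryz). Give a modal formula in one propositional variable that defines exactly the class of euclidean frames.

◇r → □◇r

This is the Euclidean property; the standard corresponding axiom is 5: ◇r → □◇r.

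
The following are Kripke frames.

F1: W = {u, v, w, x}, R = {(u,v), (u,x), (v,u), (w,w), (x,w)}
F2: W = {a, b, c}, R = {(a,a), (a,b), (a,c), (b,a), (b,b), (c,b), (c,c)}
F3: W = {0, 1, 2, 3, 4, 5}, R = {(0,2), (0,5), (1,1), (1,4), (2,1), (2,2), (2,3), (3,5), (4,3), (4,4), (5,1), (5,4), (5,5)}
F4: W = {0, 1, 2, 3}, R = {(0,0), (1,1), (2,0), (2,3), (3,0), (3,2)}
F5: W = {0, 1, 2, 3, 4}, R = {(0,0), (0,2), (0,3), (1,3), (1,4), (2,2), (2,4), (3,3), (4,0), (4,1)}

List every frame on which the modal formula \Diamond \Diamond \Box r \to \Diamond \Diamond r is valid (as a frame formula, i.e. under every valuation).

This is the axiom for a generalized confluence (Geach) condition; its first-order frame correspondent is \forall x \forall y (x R^2 y \to \exists w (yRw \wedge x R^2 w)).
F1: fails — uR²u but no t with uRt and uR²t.
F2: condition met.
F3: fails — 1R²3 but no w with 3Rw and 1R²w.
F4: condition met.
F5: condition met.
Valid on: F2, F4, F5.

F2, F4, F5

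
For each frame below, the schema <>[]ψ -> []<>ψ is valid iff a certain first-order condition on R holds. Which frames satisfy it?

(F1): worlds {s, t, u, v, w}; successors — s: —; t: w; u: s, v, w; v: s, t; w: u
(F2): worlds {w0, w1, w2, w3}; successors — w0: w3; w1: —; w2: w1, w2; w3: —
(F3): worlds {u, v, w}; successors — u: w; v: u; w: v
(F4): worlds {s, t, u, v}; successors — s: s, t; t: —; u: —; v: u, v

(F3)

This is the axiom for convergence; its first-order frame correspondent is forall x forall y forall z (Rxy & Rxz -> exists w (Ryw & Rzw)).
(F1): fails — Ruv and Ruw but v and w have no common successor.
(F2): fails — Rw0w3 and Rw0w3 but w3 and w3 have no common successor.
(F3): condition met.
(F4): fails — Rss and Rst but s and t have no common successor.
Valid on: (F3).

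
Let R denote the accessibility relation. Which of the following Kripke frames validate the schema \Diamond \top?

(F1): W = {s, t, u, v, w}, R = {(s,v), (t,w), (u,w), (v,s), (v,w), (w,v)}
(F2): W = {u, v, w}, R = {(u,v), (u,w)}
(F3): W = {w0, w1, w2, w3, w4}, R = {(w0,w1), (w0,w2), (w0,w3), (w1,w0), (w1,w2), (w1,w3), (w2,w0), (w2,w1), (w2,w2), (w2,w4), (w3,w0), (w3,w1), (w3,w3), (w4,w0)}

This is the axiom for seriality; its first-order frame correspondent is \forall x \exists y Rxy.
(F1): satisfies the condition.
(F2): fails — world v has no successor.
(F3): satisfies the condition.
Valid on: (F1), (F3).

(F1), (F3)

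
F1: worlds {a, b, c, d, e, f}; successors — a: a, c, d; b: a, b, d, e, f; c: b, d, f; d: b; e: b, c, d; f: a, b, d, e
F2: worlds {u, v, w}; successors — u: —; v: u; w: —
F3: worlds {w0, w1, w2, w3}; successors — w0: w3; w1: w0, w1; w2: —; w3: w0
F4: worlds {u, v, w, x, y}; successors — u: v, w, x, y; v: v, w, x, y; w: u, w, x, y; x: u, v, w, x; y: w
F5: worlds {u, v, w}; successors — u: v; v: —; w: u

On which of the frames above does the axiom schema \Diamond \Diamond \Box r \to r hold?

This is the axiom for a generalized confluence (Geach) condition; its first-order frame correspondent is \forall x \forall y (x R^2 y \to \exists w (yRw \wedge x = w)).
F1: fails — aR²c but no w with cRw and a=w.
F2: holds.
F3: fails — w0R²w0 but no w with w0Rw and w0=w.
F4: fails — uR²u but no t with uRt and u=t.
F5: fails — wR²v but no t with vRt and w=t.

F2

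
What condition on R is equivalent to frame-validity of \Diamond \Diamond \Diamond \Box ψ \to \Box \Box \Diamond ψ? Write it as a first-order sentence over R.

\forall x \forall y \forall z ((x R^3 y \wedge x R^2 z) \to \exists w (yRw \wedge zRw))

This is a Sahlqvist (Geach-type) schema ◇^3□^1ψ → □^2◇^1ψ.
First-order correspondent: \forall x \forall y \forall z ((x R^3 y \wedge x R^2 z) \to \exists w (yRw \wedge zRw)).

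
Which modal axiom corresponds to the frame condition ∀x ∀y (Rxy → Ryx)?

A defining formula is s → □◇s (the B axiom).

s → □◇s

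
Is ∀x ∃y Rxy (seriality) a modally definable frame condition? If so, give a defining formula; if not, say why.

Yes, by □p → ◇p

The condition is seriality. A defining modal formula is □p → ◇p.
Suppose □p→◇p is valid. At any x set V(p)=W. Then □p at x, so ◇p at x, so x has a successor.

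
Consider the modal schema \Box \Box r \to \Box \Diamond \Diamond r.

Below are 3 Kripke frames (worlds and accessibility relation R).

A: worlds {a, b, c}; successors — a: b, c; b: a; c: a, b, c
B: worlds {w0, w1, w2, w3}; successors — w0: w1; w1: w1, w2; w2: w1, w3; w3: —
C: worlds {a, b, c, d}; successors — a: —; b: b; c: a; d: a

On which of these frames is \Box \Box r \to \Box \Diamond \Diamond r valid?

A

The schema corresponds to a generalized confluence (Geach) condition: \forall x \forall z (xRz \to \exists w (x R^2 w \wedge z R^2 w)).
A: satisfies the condition.
B: fails — w2Rw3 but no w with w2R²w and w3R²w.
C: fails — cRa but no w with cR²w and aR²w.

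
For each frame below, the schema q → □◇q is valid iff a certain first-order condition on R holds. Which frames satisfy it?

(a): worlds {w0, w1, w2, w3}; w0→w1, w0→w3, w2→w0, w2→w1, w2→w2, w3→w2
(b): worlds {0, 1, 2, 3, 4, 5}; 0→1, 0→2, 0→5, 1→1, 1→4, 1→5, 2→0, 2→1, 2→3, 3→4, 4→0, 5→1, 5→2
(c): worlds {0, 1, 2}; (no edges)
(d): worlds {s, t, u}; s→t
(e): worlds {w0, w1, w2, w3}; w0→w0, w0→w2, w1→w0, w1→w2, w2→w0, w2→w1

(c)

This is the axiom for symmetry; its first-order frame correspondent is ∀x ∀y (Rxy → Ryx).
(a): fails — Rw3w2 but not Rw2w3.
(b): fails — R34 but not R43.
(c): condition met.
(d): fails — Rst but not Rts.
(e): fails — Rw1w0 but not Rw0w1.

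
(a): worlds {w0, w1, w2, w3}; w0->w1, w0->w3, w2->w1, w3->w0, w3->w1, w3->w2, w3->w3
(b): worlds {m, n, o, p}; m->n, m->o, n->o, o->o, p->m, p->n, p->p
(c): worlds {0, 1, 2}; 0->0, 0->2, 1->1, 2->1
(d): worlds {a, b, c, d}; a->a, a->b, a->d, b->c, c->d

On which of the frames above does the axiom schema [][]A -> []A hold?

(c)

This is the axiom for density; its first-order frame correspondent is forall x forall y (Rxy -> exists z (Rxz & Rzy)).
(a): fails — Rw2w1 but no z with Rw2z and Rzw1.
(b): fails — Rmn but no z with Rmz and Rzn.
(c): holds.
(d): fails — Rbc but no z with Rbz and Rzc.
Valid on: (c).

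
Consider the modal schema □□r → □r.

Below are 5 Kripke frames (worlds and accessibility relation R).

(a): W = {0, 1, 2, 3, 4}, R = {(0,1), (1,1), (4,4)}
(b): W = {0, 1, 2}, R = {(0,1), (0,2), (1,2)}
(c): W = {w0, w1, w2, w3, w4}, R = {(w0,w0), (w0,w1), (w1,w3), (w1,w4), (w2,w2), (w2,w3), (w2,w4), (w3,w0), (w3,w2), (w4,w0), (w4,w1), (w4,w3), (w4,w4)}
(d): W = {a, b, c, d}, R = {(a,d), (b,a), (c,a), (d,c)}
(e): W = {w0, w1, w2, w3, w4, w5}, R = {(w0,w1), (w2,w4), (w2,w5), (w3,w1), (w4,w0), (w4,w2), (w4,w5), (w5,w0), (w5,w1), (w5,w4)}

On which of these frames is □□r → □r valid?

Frame correspondent (Sahlqvist): ∀x ∀y (Rxy → ∃z (Rxz ∧ Rzy)) — i.e. density.
(a): holds.
(b): fails — R12 but no z with R1z and Rz2.
(c): holds.
(d): fails — Rca but no z with Rcz and Rza.
(e): fails — Rw3w1 but no z with Rw3z and Rzw1.

(a), (c)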